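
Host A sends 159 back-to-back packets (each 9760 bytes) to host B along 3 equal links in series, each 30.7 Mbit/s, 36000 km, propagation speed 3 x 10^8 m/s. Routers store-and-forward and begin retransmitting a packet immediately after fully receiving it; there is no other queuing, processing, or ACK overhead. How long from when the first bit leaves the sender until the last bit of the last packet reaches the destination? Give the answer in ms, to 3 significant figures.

Per-hop transmission t_tx = L/R = 78080/30700000 = 2.54332 ms.
Per-hop propagation t_prop = 36000000/300000000 = 120 ms.
Pipeline fill: first packet needs 3·t_tx to clear all hops; remaining 158 packets each add one t_tx.
Total = (3+159-1)·t_tx + 3·t_prop = 161·2.54332 + 3·120 = 769 ms.

769 ms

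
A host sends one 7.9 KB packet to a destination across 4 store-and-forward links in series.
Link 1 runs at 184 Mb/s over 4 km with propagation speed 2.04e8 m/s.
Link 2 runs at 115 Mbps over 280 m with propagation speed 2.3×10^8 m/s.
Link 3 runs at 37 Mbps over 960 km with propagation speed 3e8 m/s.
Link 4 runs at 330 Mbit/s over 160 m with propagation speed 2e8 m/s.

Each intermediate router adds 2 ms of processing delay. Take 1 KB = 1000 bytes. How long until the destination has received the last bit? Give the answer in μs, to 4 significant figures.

12010 μs

L = 63200 bits.
Transmission delays (L/R per hop): 343.478, 549.565, 1708.11, 191.515 μs; sum = 2792.67 μs.
Propagation delays (d/s per hop): 19.6078, 1.21739, 3200, 0.8 μs; sum = 3221.63 μs.
Processing at 3 router(s): 3 × 2 ms = 6000 μs.
End-to-end = 12010 μs.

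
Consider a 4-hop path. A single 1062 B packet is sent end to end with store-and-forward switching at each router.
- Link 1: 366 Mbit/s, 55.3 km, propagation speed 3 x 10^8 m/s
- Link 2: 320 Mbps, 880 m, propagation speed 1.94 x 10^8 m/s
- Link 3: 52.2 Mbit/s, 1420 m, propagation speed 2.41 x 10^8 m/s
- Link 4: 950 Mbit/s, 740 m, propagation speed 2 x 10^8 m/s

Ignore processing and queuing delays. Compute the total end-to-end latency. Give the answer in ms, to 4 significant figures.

0.4199 ms

L = 1062 × 8 = 8496 bits.
Transmission delays (L/R per hop): 0.0232131, 0.02655, 0.162759, 0.00894316 ms; sum = 0.221465 ms.
Propagation delays (d/s per hop): 0.184333, 0.00453608, 0.00589212, 0.0037 ms; sum = 0.198462 ms.
End-to-end = 0.4199 ms.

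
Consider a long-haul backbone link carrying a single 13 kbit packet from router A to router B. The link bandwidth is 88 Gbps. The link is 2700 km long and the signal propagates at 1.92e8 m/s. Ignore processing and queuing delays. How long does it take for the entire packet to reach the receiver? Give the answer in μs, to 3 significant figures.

14100 μs

L = 13000 bits.
Transmission delay = L/R = 13000 / 88000000000 = 0.147727 μs.
Propagation delay = d/s = 2700000 m / 192000000 m/s = 14062.5 μs.
Total = 14100 μs.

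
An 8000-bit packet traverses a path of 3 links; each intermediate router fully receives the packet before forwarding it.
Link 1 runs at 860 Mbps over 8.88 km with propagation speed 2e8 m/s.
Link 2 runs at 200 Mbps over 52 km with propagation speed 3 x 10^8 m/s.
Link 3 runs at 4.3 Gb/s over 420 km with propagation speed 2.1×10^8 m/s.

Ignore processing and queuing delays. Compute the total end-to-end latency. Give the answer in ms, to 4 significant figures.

2.269 ms

Transmission delays (L/R per hop): 0.00930233, 0.04, 0.00186047 ms; sum = 0.0511628 ms.
Propagation delays (d/s per hop): 0.0444, 0.173333, 2 ms; sum = 2.21773 ms.
End-to-end = 2.269 ms.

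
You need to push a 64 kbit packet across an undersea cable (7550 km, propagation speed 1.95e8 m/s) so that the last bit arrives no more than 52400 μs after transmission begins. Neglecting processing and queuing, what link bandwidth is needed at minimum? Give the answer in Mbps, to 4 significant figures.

4.678 Mbps

Propagation delay = 7550000 / 195000000 = 38717.9 μs.
Transmission budget = 52400 − 38717.9 = 13682.1 μs.
R ≥ L / t_tx = 64000 bits / 0.0136821 s = 4.678 Mbps.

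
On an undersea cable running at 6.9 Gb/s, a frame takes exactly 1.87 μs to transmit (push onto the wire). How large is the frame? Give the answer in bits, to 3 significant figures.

12900 bits

L = R × t_tx = 6900000000 b/s × 1.87e-06 s = 12903 bits.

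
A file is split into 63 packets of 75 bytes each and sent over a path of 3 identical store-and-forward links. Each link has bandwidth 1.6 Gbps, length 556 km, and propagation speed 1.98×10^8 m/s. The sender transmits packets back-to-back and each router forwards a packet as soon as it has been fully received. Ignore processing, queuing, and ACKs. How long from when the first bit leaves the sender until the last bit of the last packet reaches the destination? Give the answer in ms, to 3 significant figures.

Per-hop transmission t_tx = L/R = 600/1600000000 = 0.000375 ms.
Per-hop propagation t_prop = 556000/198000000 = 2.80808 ms.
Pipeline fill: first packet needs 3·t_tx to clear all hops; remaining 62 packets each add one t_tx.
Total = (3+63-1)·t_tx + 3·t_prop = 65·0.000375 + 3·2.80808 = 8.45 ms.

8.45 ms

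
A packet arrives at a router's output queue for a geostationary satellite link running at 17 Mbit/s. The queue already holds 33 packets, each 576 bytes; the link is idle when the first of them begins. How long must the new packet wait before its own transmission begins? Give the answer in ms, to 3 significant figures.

8.94 ms

Each queued packet: L/R = 4608/17000000 = 0.271059 ms.
33 queued → 8.94494 ms.
Queuing delay = 8.94 ms.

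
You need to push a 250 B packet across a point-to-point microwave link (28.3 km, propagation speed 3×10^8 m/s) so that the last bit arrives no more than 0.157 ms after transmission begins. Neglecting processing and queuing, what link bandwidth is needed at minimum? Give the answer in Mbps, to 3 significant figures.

31.9 Mbps

L = 2000 bits.
Propagation delay = 28300 / 300000000 = 0.0943333 ms.
Transmission budget = 0.157 − 0.0943333 = 0.0626667 ms.
R ≥ L / t_tx = 2000 bits / 6.26667e-05 s = 31.9 Mbps.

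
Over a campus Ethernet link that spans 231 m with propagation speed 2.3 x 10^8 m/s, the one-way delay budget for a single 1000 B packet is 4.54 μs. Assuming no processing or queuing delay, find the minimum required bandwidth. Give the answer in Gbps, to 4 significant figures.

2.263 Gbps

L = 8000 bits.
Propagation delay = 231 / 2.3e+08 = 1.00435 μs.
Transmission budget = 4.54 − 1.00435 = 3.53565 μs.
R ≥ L / t_tx = 8000 bits / 3.53565e-06 s = 2.263 Gbps.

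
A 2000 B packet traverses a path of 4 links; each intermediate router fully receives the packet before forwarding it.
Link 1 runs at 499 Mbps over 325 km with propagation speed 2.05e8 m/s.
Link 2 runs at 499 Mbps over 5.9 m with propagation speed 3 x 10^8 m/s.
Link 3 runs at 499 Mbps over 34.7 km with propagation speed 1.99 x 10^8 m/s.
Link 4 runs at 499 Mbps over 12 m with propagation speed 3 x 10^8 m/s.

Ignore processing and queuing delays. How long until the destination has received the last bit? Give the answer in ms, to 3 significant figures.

L = 2000 × 8 = 16000 bits.
Transmission delay per hop = L/R = 16000/499000000 = 0.0320641 ms; 4 hops → 0.128257 ms.
Propagation delays (d/s per hop): 1.58537, 1.96667e-05, 0.174372, 4e-05 ms; sum = 1.7598 ms.
End-to-end = 1.89 ms.

1.89 ms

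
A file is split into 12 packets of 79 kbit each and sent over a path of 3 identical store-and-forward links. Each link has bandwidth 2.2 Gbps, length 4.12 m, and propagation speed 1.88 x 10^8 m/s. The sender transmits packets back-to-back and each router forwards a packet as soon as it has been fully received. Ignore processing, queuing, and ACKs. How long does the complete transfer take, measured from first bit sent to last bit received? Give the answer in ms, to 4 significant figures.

Per-hop transmission t_tx = L/R = 79000/2200000000 = 0.0359091 ms.
Per-hop propagation t_prop = 4.12/188000000 = 2.19149e-05 ms.
Pipeline fill: first packet needs 3·t_tx to clear all hops; remaining 11 packets each add one t_tx.
Total = (3+12-1)·t_tx + 3·t_prop = 14·0.0359091 + 3·2.19149e-05 = 0.5028 ms.

0.5028 ms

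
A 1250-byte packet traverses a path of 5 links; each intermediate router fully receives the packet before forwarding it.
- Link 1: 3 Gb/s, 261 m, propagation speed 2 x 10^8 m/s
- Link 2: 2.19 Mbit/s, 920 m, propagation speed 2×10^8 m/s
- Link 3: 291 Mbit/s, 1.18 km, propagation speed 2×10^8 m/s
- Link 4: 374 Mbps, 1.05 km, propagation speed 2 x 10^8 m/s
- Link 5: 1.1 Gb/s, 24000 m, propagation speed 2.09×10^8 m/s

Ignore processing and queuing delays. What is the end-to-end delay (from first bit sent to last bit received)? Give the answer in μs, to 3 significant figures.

4770 μs

L = 1250 × 8 = 10000 bits.
Transmission delays (L/R per hop): 3.33333, 4566.21, 34.3643, 26.738, 9.09091 μs; sum = 4639.74 μs.
Propagation delays (d/s per hop): 1.305, 4.6, 5.9, 5.25, 114.833 μs; sum = 131.888 μs.
End-to-end = 4770 μs.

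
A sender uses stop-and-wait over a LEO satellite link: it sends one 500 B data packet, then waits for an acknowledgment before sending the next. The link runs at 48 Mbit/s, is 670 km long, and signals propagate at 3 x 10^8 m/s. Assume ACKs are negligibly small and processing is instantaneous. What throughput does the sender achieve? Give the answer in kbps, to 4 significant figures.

t_tx = L/R = 4000/48000000 = 8.33333e-05 s.
t_prop = 670000/300000000 = 0.00223333 s; RTT = 0.00446667 s.
Cycle = t_tx + RTT = 0.00455 s.
Throughput = L / cycle = 4000 / 0.00455 = 879.1 kbps.

879.1 kbps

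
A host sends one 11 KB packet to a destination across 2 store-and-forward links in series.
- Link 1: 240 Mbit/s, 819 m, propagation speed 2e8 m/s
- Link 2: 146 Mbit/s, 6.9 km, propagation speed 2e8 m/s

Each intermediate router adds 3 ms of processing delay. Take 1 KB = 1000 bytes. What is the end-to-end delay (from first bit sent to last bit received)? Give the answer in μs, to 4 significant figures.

L = 88000 bits.
Transmission delays (L/R per hop): 366.667, 602.74 μs; sum = 969.406 μs.
Propagation delays (d/s per hop): 4.095, 34.5 μs; sum = 38.595 μs.
Processing at 1 router(s): 1 × 3 ms = 3000 μs.
End-to-end = 4008 μs.

4008 μs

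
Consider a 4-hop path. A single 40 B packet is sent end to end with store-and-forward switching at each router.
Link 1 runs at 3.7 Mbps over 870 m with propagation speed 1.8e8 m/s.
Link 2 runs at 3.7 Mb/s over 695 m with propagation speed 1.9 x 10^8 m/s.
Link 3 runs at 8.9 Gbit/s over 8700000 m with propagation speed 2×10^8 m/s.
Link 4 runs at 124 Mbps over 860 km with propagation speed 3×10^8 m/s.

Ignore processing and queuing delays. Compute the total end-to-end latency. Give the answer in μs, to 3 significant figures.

L = 40 × 8 = 320 bits.
Transmission delays (L/R per hop): 86.4865, 86.4865, 0.0359551, 2.58065 μs; sum = 175.59 μs.
Propagation delays (d/s per hop): 4.83333, 3.65789, 43500, 2866.67 μs; sum = 46375.2 μs.
End-to-end = 46600 μs.

46600 μs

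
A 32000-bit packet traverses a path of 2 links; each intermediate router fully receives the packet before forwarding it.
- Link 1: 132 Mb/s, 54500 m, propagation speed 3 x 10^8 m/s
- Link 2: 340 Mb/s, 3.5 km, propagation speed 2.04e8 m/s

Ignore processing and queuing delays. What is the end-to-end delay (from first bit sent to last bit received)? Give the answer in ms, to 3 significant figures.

Transmission delays (L/R per hop): 0.242424, 0.0941176 ms; sum = 0.336542 ms.
Propagation delays (d/s per hop): 0.181667, 0.0171569 ms; sum = 0.198824 ms.
End-to-end = 0.535 ms.

0.535 ms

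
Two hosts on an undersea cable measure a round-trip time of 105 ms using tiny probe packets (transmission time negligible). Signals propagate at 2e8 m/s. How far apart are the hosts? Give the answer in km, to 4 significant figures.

One-way propagation = RTT/2 = 52.5 ms.
d = s × t = 200000000 × 0.0525 = 10500 km.

10500 km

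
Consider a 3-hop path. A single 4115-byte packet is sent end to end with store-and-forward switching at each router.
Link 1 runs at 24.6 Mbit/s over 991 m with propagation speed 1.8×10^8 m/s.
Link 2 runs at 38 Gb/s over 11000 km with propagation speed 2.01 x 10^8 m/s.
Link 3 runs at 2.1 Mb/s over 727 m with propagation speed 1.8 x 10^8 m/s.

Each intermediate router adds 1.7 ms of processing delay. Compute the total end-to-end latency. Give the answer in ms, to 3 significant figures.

L = 4115 × 8 = 32920 bits.
Transmission delays (L/R per hop): 1.33821, 0.000866316, 15.6762 ms; sum = 17.0153 ms.
Propagation delays (d/s per hop): 0.00550556, 54.7264, 0.00403889 ms; sum = 54.7359 ms.
Processing at 2 router(s): 2 × 1.7 ms = 3.4 ms.
End-to-end = 75.2 ms.

75.2 ms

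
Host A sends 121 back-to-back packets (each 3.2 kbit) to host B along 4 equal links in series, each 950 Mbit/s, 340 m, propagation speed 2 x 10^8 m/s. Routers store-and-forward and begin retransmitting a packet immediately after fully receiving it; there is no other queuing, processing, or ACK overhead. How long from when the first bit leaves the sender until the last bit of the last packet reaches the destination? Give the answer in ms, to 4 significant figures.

0.4245 ms

Per-hop transmission t_tx = L/R = 3200/950000000 = 0.00336842 ms.
Per-hop propagation t_prop = 340/200000000 = 0.0017 ms.
Pipeline fill: first packet needs 4·t_tx to clear all hops; remaining 120 packets each add one t_tx.
Total = (4+121-1)·t_tx + 4·t_prop = 124·0.00336842 + 4·0.0017 = 0.4245 ms.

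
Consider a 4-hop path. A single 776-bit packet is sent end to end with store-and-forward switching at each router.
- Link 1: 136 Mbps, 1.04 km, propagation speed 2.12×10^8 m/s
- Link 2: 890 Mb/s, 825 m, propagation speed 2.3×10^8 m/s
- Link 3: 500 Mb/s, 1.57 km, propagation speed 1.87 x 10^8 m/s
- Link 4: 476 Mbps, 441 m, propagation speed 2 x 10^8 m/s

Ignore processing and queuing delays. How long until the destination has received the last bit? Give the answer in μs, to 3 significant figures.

28.9 μs

Transmission delays (L/R per hop): 5.70588, 0.87191, 1.552, 1.63025 μs; sum = 9.76004 μs.
Propagation delays (d/s per hop): 4.90566, 3.58696, 8.39572, 2.205 μs; sum = 19.0933 μs.
End-to-end = 28.9 μs.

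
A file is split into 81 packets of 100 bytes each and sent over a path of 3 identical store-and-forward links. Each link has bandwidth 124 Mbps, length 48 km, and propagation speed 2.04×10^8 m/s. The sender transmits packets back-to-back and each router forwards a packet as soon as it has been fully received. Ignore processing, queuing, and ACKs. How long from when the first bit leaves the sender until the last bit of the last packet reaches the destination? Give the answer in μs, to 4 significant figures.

Per-hop transmission t_tx = L/R = 800/124000000 = 6.45161 μs.
Per-hop propagation t_prop = 48000/204000000 = 235.294 μs.
Pipeline fill: first packet needs 3·t_tx to clear all hops; remaining 80 packets each add one t_tx.
Total = (3+81-1)·t_tx + 3·t_prop = 83·6.45161 + 3·235.294 = 1241 μs.

1241 μs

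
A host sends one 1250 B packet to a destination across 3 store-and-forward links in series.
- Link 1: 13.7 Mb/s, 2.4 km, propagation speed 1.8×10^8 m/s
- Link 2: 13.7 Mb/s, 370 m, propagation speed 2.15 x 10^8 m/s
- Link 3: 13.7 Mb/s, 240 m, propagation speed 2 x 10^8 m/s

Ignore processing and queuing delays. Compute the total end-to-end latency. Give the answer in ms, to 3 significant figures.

L = 1250 × 8 = 10000 bits.
Transmission delay per hop = L/R = 10000/13700000 = 0.729927 ms; 3 hops → 2.18978 ms.
Propagation delays (d/s per hop): 0.0133333, 0.00172093, 0.0012 ms; sum = 0.0162543 ms.
End-to-end = 2.21 ms.

2.21 ms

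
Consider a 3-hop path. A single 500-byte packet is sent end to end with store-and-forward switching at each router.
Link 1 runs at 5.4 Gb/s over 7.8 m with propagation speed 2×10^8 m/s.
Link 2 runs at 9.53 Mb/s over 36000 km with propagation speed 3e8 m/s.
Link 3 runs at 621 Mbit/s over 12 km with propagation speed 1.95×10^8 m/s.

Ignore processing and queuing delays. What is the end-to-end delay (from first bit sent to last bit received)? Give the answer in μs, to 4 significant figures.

L = 500 × 8 = 4000 bits.
Transmission delays (L/R per hop): 0.740741, 419.727, 6.44122 μs; sum = 426.909 μs.
Propagation delays (d/s per hop): 0.039, 120000, 61.5385 μs; sum = 120062 μs.
End-to-end = 120500 μs.

120500 μs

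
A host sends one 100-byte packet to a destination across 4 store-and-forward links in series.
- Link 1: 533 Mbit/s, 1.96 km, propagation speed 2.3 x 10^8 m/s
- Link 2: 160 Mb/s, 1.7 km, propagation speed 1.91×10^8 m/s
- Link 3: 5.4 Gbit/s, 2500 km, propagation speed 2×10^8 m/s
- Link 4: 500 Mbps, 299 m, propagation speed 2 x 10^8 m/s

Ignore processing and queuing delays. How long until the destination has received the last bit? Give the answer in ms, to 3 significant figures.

L = 100 × 8 = 800 bits.
Transmission delays (L/R per hop): 0.00150094, 0.005, 0.000148148, 0.0016 ms; sum = 0.00824909 ms.
Propagation delays (d/s per hop): 0.00852174, 0.00890052, 12.5, 0.001495 ms; sum = 12.5189 ms.
End-to-end = 12.5 ms.

12.5 ms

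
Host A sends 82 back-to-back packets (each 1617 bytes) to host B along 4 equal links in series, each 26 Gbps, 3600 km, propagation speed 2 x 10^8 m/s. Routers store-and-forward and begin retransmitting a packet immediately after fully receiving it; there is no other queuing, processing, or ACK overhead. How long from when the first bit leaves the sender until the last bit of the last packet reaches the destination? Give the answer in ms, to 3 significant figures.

Per-hop transmission t_tx = L/R = 12936/26000000000 = 0.000497538 ms.
Per-hop propagation t_prop = 3600000/200000000 = 18 ms.
Pipeline fill: first packet needs 4·t_tx to clear all hops; remaining 81 packets each add one t_tx.
Total = (4+82-1)·t_tx + 4·t_prop = 85·0.000497538 + 4·18 = 72.0 ms.

72.0 ms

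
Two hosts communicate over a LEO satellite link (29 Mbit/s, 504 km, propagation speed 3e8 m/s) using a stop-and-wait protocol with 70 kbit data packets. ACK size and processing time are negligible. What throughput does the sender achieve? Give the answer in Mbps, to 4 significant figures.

12.12 Mbps

t_tx = L/R = 70000/29000000 = 0.00241379 s.
t_prop = 504000/300000000 = 0.00168 s; RTT = 0.00336 s.
Cycle = t_tx + RTT = 0.00577379 s.
Throughput = L / cycle = 70000 / 0.00577379 = 12.12 Mbps.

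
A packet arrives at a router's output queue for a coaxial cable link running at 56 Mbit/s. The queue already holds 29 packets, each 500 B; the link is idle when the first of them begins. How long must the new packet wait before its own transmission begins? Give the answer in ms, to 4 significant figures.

Each queued packet: L/R = 4000/56000000 = 0.0714286 ms.
29 queued → 2.07143 ms.
Queuing delay = 2.071 ms.

2.071 ms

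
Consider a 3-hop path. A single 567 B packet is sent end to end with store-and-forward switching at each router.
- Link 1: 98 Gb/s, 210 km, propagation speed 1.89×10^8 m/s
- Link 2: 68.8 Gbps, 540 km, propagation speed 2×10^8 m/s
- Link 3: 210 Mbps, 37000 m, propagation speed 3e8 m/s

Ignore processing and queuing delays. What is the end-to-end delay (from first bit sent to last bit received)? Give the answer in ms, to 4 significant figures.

3.956 ms

L = 567 × 8 = 4536 bits.
Transmission delays (L/R per hop): 4.62857e-05, 6.59302e-05, 0.0216 ms; sum = 0.0217122 ms.
Propagation delays (d/s per hop): 1.11111, 2.7, 0.123333 ms; sum = 3.93444 ms.
End-to-end = 3.956 ms.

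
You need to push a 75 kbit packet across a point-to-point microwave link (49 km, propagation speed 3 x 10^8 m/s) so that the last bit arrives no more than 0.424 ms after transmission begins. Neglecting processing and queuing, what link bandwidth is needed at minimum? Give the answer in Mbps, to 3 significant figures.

Propagation delay = 49000 / 300000000 = 0.163333 ms.
Transmission budget = 0.424 − 0.163333 = 0.260667 ms.
R ≥ L / t_tx = 75000 bits / 0.000260667 s = 288 Mbps.

288 Mbps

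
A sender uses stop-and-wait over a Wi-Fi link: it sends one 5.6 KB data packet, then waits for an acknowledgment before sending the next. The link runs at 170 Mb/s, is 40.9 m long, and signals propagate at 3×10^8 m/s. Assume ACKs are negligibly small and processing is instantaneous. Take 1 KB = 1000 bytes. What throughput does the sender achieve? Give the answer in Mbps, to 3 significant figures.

170 Mbps

t_tx = L/R = 44800/170000000 = 0.000263529 s.
t_prop = 40.9/300000000 = 1.36333e-07 s; RTT = 2.72667e-07 s.
Cycle = t_tx + RTT = 0.000263802 s.
Throughput = L / cycle = 44800 / 0.000263802 = 170 Mbps.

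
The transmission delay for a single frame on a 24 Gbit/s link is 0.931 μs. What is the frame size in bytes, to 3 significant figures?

2790 bytes

L = R × t_tx = 24000000000 b/s × 9.31e-07 s = 22344 bits.
In bytes: 22344 / 8 = 2790 bytes.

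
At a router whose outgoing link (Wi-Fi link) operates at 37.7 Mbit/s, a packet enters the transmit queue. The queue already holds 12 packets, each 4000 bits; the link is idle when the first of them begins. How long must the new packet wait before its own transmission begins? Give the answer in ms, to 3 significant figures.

Each queued packet: L/R = 4000/37700000 = 0.106101 ms.
12 queued → 1.27321 ms.
Queuing delay = 1.27 ms.

1.27 ms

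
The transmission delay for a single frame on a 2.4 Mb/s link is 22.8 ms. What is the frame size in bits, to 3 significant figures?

54700 bits

L = R × t_tx = 2400000 b/s × 0.0228 s = 54720 bits.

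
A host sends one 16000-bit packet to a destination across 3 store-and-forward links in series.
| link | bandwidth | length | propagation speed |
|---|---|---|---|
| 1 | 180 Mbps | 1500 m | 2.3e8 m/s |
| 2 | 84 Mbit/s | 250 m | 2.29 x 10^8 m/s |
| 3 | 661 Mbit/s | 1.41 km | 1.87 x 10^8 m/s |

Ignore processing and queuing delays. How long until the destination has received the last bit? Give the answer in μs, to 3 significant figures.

319 μs

Transmission delays (L/R per hop): 88.8889, 190.476, 24.2057 μs; sum = 303.571 μs.
Propagation delays (d/s per hop): 6.52174, 1.0917, 7.54011 μs; sum = 15.1535 μs.
End-to-end = 319 μs.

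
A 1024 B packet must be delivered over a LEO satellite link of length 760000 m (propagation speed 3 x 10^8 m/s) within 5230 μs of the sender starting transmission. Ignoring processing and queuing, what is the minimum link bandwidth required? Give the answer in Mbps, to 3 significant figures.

L = 8192 bits.
Propagation delay = 760000 / 300000000 = 2533.33 μs.
Transmission budget = 5230 − 2533.33 = 2696.67 μs.
R ≥ L / t_tx = 8192 bits / 0.00269667 s = 3.04 Mbps.

3.04 Mbps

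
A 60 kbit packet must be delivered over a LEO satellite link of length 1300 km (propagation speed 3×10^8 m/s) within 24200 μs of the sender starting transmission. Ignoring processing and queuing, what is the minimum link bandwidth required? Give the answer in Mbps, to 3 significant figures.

3.02 Mbps

Propagation delay = 1300000 / 300000000 = 4333.33 μs.
Transmission budget = 24200 − 4333.33 = 19866.7 μs.
R ≥ L / t_tx = 60000 bits / 0.0198667 s = 3.02 Mbps.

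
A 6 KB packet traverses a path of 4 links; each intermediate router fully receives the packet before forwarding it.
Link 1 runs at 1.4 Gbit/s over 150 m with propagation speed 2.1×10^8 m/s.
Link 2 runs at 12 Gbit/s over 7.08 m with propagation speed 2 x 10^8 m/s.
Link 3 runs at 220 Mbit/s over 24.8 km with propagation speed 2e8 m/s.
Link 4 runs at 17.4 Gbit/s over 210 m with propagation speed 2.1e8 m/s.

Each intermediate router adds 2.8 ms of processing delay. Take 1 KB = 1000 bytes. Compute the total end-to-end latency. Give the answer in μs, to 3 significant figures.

8780 μs

L = 48000 bits.
Transmission delays (L/R per hop): 34.2857, 4, 218.182, 2.75862 μs; sum = 259.226 μs.
Propagation delays (d/s per hop): 0.714286, 0.0354, 124, 1 μs; sum = 125.75 μs.
Processing at 3 router(s): 3 × 2.8 ms = 8400 μs.
End-to-end = 8780 μs.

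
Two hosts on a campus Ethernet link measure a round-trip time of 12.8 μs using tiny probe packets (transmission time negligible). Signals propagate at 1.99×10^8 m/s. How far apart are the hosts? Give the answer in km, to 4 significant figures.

One-way propagation = RTT/2 = 6.4 μs.
d = s × t = 199000000 × 6.4e-06 = 1.274 km.

1.274 km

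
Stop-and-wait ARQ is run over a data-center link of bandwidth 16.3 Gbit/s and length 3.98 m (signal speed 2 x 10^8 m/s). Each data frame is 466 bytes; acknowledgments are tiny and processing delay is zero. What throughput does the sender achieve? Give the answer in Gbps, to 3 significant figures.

t_tx = L/R = 3728/16300000000 = 2.28712e-07 s.
t_prop = 3.98/200000000 = 1.99e-08 s; RTT = 3.98e-08 s.
Cycle = t_tx + RTT = 2.68512e-07 s.
Throughput = L / cycle = 3728 / 2.68512e-07 = 13.9 Gbps.

13.9 Gbps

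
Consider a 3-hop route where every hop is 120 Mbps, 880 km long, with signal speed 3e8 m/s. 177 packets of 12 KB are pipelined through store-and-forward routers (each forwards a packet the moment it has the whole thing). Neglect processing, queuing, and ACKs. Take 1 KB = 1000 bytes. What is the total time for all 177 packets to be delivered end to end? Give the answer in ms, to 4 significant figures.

152.0 ms

Per-hop transmission t_tx = L/R = 96000/120000000 = 0.8 ms.
Per-hop propagation t_prop = 880000/300000000 = 2.93333 ms.
Pipeline fill: first packet needs 3·t_tx to clear all hops; remaining 176 packets each add one t_tx.
Total = (3+177-1)·t_tx + 3·t_prop = 179·0.8 + 3·2.93333 = 152.0 ms.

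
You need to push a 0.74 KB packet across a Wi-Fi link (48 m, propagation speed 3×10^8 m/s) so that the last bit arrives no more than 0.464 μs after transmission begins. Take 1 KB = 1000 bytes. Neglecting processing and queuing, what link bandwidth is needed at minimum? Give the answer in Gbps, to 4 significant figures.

L = 5920 bits.
Propagation delay = 48 / 300000000 = 0.16 μs.
Transmission budget = 0.464 − 0.16 = 0.304 μs.
R ≥ L / t_tx = 5920 bits / 3.04e-07 s = 19.47 Gbps.

19.47 Gbps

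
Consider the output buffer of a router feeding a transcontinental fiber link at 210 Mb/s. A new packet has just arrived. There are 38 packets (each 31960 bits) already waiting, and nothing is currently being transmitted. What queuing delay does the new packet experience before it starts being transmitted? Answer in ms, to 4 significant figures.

5.783 ms

Each queued packet: L/R = 31960/210000000 = 0.15219 ms.
38 queued → 5.78324 ms.
Queuing delay = 5.783 ms.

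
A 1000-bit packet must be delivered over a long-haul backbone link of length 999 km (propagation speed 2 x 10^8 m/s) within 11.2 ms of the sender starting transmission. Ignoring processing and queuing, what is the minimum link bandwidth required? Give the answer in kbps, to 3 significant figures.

Propagation delay = 999000 / 200000000 = 4.995 ms.
Transmission budget = 11.2 − 4.995 = 6.205 ms.
R ≥ L / t_tx = 1000 bits / 0.006205 s = 161 kbps.

161 kbps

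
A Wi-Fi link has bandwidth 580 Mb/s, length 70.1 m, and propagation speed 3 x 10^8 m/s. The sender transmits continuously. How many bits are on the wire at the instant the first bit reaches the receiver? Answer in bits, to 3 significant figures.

136 bits

Propagation delay = 70.1 / 300000000 = 2.33667e-07 s.
BDP = R × t_prop = 580000000 × 2.33667e-07 = 135.527 bits.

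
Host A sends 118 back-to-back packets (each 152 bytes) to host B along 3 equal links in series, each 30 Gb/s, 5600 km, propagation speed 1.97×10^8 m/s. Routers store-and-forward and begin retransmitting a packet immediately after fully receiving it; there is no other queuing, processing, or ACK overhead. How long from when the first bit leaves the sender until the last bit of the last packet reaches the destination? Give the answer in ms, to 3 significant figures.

Per-hop transmission t_tx = L/R = 1216/30000000000 = 4.05333e-05 ms.
Per-hop propagation t_prop = 5600000/197000000 = 28.4264 ms.
Pipeline fill: first packet needs 3·t_tx to clear all hops; remaining 117 packets each add one t_tx.
Total = (3+118-1)·t_tx + 3·t_prop = 120·4.05333e-05 + 3·28.4264 = 85.3 ms.

85.3 ms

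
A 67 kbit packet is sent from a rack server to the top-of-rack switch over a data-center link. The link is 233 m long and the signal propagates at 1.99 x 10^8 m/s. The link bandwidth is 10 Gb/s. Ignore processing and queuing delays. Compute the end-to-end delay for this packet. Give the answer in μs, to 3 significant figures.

L = 67000 bits.
Transmission delay = L/R = 67000 / 10000000000 = 6.7 μs.
Propagation delay = d/s = 233 m / 199000000 m/s = 1.17085 μs.
Total = 7.87 μs.

7.87 μs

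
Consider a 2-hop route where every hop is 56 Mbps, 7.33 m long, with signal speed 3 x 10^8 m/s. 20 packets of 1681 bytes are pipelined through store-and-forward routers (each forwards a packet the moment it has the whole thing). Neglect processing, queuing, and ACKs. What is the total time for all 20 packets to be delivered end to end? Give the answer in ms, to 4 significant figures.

Per-hop transmission t_tx = L/R = 13448/56000000 = 0.240143 ms.
Per-hop propagation t_prop = 7.33/300000000 = 2.44333e-05 ms.
Pipeline fill: first packet needs 2·t_tx to clear all hops; remaining 19 packets each add one t_tx.
Total = (2+20-1)·t_tx + 2·t_prop = 21·0.240143 + 2·2.44333e-05 = 5.043 ms.

5.043 ms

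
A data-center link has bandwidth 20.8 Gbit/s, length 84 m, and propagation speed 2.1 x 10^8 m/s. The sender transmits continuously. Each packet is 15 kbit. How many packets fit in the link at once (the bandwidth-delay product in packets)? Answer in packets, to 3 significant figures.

Propagation delay = 84 / 210000000 = 4e-07 s.
BDP = R × t_prop = 20800000000 × 4e-07 = 8320 bits.
In packets of 15000 bits: 0.555 packets.

0.555 packets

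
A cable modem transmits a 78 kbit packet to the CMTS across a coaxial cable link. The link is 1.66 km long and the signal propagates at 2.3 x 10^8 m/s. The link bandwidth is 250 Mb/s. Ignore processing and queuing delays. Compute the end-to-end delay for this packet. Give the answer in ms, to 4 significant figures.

L = 78000 bits.
Transmission delay = L/R = 78000 / 250000000 = 0.312 ms.
Propagation delay = d/s = 1660 m / 2.3e+08 m/s = 0.00721739 ms.
Total = 0.3192 ms.

0.3192 ms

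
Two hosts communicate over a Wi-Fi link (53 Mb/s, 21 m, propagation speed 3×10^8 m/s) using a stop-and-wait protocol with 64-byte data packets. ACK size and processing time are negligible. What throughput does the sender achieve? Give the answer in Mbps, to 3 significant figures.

52.2 Mbps

t_tx = L/R = 512/53000000 = 9.66038e-06 s.
t_prop = 21/300000000 = 7e-08 s; RTT = 1.4e-07 s.
Cycle = t_tx + RTT = 9.80038e-06 s.
Throughput = L / cycle = 512 / 9.80038e-06 = 52.2 Mbps.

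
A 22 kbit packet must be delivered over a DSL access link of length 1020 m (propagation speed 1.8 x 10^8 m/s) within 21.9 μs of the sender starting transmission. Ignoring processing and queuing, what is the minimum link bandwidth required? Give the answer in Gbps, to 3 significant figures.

Propagation delay = 1020 / 180000000 = 5.66667 μs.
Transmission budget = 21.9 − 5.66667 = 16.2333 μs.
R ≥ L / t_tx = 22000 bits / 1.62333e-05 s = 1.36 Gbps.

1.36 Gbps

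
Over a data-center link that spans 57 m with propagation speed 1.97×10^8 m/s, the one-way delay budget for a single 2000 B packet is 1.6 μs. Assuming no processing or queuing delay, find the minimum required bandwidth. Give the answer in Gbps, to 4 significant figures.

L = 16000 bits.
Propagation delay = 57 / 197000000 = 0.28934 μs.
Transmission budget = 1.6 − 0.28934 = 1.31066 μs.
R ≥ L / t_tx = 16000 bits / 1.31066e-06 s = 12.21 Gbps.

12.21 Gbps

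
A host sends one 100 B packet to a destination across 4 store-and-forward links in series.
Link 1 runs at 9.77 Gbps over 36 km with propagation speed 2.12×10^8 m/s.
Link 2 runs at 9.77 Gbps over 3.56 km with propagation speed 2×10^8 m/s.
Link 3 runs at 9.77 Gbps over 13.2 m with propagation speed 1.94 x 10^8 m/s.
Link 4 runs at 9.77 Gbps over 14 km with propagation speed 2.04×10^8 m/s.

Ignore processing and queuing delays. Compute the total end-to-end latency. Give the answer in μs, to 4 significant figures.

L = 100 × 8 = 800 bits.
Transmission delay per hop = L/R = 800/9770000000 = 0.0818833 μs; 4 hops → 0.327533 μs.
Propagation delays (d/s per hop): 169.811, 17.8, 0.0680412, 68.6275 μs; sum = 256.307 μs.
End-to-end = 256.6 μs.

256.6 μs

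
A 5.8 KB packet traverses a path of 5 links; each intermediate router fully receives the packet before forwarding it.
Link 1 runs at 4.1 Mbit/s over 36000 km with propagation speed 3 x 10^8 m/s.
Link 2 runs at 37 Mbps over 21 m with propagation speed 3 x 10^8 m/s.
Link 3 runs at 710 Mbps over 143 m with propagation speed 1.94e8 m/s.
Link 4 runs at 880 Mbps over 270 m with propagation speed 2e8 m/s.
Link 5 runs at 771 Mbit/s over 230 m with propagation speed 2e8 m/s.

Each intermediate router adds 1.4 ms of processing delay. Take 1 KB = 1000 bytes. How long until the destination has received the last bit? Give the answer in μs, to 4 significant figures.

L = 46400 bits.
Transmission delays (L/R per hop): 11317.1, 1254.05, 65.3521, 52.7273, 60.1816 μs; sum = 12749.4 μs.
Propagation delays (d/s per hop): 120000, 0.07, 0.737113, 1.35, 1.15 μs; sum = 120003 μs.
Processing at 4 router(s): 4 × 1.4 ms = 5600 μs.
End-to-end = 138400 μs.

138400 μs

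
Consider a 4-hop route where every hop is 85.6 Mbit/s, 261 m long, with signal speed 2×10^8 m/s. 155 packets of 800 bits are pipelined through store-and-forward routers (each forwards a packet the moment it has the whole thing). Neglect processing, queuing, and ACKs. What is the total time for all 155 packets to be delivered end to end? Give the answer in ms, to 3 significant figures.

1.48 ms

Per-hop transmission t_tx = L/R = 800/85600000 = 0.00934579 ms.
Per-hop propagation t_prop = 261/200000000 = 0.001305 ms.
Pipeline fill: first packet needs 4·t_tx to clear all hops; remaining 154 packets each add one t_tx.
Total = (4+155-1)·t_tx + 4·t_prop = 158·0.00934579 + 4·0.001305 = 1.48 ms.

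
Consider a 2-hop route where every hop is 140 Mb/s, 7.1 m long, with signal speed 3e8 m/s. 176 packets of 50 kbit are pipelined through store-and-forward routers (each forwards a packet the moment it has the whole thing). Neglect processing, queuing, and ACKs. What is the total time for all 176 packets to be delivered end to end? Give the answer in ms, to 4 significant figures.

Per-hop transmission t_tx = L/R = 50000/140000000 = 0.357143 ms.
Per-hop propagation t_prop = 7.1/300000000 = 2.36667e-05 ms.
Pipeline fill: first packet needs 2·t_tx to clear all hops; remaining 175 packets each add one t_tx.
Total = (2+176-1)·t_tx + 2·t_prop = 177·0.357143 + 2·2.36667e-05 = 63.21 ms.

63.21 ms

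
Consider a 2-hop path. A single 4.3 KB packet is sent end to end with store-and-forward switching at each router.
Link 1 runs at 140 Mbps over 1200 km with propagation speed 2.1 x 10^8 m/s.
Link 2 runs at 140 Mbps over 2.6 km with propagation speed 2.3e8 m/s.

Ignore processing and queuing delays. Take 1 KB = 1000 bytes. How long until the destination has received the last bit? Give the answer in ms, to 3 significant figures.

6.22 ms

L = 34400 bits.
Transmission delay per hop = L/R = 34400/140000000 = 0.245714 ms; 2 hops → 0.491429 ms.
Propagation delays (d/s per hop): 5.71429, 0.0113043 ms; sum = 5.72559 ms.
End-to-end = 6.22 ms.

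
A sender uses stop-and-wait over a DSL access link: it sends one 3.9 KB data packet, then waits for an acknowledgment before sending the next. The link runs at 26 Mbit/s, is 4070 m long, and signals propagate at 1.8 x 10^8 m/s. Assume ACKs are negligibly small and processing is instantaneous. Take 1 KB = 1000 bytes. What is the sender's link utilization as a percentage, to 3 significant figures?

t_tx = L/R = 31200/26000000 = 0.0012 s.
t_prop = 4070/180000000 = 2.26111e-05 s; RTT = 4.52222e-05 s.
Cycle = t_tx + RTT = 0.00124522 s.
Utilization = t_tx / cycle = 0.0012/0.00124522 = 96.4 %.

96.4 %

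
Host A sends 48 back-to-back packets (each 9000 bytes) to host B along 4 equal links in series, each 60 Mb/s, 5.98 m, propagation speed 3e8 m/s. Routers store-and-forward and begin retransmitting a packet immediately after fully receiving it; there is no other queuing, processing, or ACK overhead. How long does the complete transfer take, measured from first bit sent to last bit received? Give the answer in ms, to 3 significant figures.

Per-hop transmission t_tx = L/R = 72000/60000000 = 1.2 ms.
Per-hop propagation t_prop = 5.98/300000000 = 1.99333e-05 ms.
Pipeline fill: first packet needs 4·t_tx to clear all hops; remaining 47 packets each add one t_tx.
Total = (4+48-1)·t_tx + 4·t_prop = 51·1.2 + 4·1.99333e-05 = 61.2 ms.

61.2 ms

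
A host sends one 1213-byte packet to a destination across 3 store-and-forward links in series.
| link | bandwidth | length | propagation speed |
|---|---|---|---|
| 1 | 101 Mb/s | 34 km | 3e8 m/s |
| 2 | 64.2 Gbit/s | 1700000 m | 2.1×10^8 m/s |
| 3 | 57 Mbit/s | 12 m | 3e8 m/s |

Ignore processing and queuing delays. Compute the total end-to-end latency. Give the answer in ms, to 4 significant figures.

L = 1213 × 8 = 9704 bits.
Transmission delays (L/R per hop): 0.0960792, 0.000151153, 0.170246 ms; sum = 0.266476 ms.
Propagation delays (d/s per hop): 0.113333, 8.09524, 4e-05 ms; sum = 8.20861 ms.
End-to-end = 8.475 ms.

8.475 ms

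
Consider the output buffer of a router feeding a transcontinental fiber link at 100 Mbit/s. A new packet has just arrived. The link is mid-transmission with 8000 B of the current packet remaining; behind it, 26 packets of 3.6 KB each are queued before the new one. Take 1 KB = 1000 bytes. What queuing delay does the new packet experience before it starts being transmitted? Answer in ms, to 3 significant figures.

Each queued packet: L/R = 28800/100000000 = 0.288 ms.
26 queued → 7.488 ms.
Plus remaining 64000 bits of current packet: 0.64 ms.
Queuing delay = 8.13 ms.

8.13 ms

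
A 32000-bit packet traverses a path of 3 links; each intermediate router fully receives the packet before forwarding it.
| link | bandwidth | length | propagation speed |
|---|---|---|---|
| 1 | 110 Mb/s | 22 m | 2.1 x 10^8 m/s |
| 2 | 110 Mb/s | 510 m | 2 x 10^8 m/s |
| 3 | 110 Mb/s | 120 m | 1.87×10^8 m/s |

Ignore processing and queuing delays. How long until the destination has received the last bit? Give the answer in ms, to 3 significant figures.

Transmission delay per hop = L/R = 32000/110000000 = 0.290909 ms; 3 hops → 0.872727 ms.
Propagation delays (d/s per hop): 0.000104762, 0.00255, 0.000641711 ms; sum = 0.00329647 ms.
End-to-end = 0.876 ms.

0.876 ms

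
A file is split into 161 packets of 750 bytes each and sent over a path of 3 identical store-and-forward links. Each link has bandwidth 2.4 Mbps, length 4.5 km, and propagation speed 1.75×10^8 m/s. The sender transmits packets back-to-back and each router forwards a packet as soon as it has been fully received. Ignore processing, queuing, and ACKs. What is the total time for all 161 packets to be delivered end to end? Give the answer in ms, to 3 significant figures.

408 ms

Per-hop transmission t_tx = L/R = 6000/2400000 = 2.5 ms.
Per-hop propagation t_prop = 4500/175000000 = 0.0257143 ms.
Pipeline fill: first packet needs 3·t_tx to clear all hops; remaining 160 packets each add one t_tx.
Total = (3+161-1)·t_tx + 3·t_prop = 163·2.5 + 3·0.0257143 = 408 ms.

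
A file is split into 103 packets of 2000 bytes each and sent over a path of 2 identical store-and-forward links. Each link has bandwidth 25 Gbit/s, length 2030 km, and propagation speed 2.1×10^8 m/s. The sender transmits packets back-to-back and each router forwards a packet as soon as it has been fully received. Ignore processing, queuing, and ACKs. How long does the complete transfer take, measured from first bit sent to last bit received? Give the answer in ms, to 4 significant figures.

19.40 ms

Per-hop transmission t_tx = L/R = 16000/25000000000 = 0.00064 ms.
Per-hop propagation t_prop = 2030000/210000000 = 9.66667 ms.
Pipeline fill: first packet needs 2·t_tx to clear all hops; remaining 102 packets each add one t_tx.
Total = (2+103-1)·t_tx + 2·t_prop = 104·0.00064 + 2·9.66667 = 19.40 ms.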